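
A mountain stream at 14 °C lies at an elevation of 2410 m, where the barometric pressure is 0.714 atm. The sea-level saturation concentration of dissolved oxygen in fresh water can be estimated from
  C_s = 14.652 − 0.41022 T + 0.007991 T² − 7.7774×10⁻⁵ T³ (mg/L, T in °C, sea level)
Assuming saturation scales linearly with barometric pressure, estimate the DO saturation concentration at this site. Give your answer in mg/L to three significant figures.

At sea level: C_s = 14.652 − 0.41022×14 + 0.007991×14² − 7.7774×10⁻⁵×14³ = 10.26 mg/L.
Pressure correction: C_s' = 10.26 × 0.714 = 7.327 mg/L.

C_s ≈ 7.33 mg/L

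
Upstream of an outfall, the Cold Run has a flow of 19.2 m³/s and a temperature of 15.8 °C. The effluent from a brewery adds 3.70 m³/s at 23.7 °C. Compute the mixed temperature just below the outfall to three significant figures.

Flow-weighted mixing: C = (Q_r C_r + Q_w C_w)/(Q_r + Q_w)
= (19.2×15.8 + 3.70×23.7)/(19.2 + 3.70) = 391.1/22.90 = 17.08 °C.

17.1 °C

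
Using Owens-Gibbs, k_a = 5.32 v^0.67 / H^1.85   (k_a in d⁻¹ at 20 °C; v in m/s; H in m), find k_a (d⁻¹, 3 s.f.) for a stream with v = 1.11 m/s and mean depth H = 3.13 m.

k_a ≈ 0.691 d⁻¹

k_a = 5.32 × 1.11^0.67 / 3.13^1.85 = 5.32 × 1.072 / 8.256 = 0.6911 d⁻¹.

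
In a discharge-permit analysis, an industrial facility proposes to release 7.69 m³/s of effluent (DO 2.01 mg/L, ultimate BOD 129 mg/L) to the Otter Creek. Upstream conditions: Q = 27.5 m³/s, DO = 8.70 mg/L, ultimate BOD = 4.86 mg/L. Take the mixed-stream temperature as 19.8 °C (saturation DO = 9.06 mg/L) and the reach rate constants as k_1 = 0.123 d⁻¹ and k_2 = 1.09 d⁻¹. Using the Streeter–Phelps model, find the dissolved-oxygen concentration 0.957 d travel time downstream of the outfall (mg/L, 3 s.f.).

DO ≈ 6.23 mg/L

Mixed DO = (27.5×8.70 + 7.69×2.01)/(27.5+7.69) = 254.7/35.19 = 7.238 mg/L.
Mixed L₀ = (27.5×4.86 + 7.69×129)/(35.19) = 1126/35.19 = 31.99 mg/L.
Initial deficit D₀ = C_s − DO₀ = 9.06 − 7.238 = 1.822 mg/L.
D(0.957) = [0.123×31.99/(1.09−0.123)](e^(−0.123×0.957) − e^(−1.09×0.957)) + 1.822 e^(−1.09×0.957)
= 4.069 × (0.8890 − 0.3524) + 1.822 × 0.3524 = 2.825 mg/L.
DO = 9.06 − 2.825 = 6.235 mg/L.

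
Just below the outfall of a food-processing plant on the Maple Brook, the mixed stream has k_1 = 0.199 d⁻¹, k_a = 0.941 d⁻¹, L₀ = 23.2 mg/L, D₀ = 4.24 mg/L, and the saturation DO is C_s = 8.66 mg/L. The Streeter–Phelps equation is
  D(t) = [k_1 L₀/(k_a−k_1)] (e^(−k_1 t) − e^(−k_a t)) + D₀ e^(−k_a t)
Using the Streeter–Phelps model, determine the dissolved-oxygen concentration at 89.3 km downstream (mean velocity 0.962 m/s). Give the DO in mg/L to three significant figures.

Travel time t = x/v = 89.3 km / (0.962 m/s) = 89300 m / 0.962 m/s = 92830 s = 1.074 d.
k_1 L₀/(k_a−k_1) = 0.199×23.2/(0.941−0.199) = 4.617/0.7420 = 6.222 mg/L.
e^(−k_1 t) = e^(−0.199×1.074) = 0.8075; e^(−k_a t) = e^(−0.941×1.074) = 0.3639.
D = 6.222 × (0.8075 − 0.3639) + 4.24 × 0.3639 = 2.760 + 1.543 = 4.303 mg/L.
DO = C_s − D = 8.66 − 4.303 = 4.357 mg/L.

DO ≈ 4.36 mg/L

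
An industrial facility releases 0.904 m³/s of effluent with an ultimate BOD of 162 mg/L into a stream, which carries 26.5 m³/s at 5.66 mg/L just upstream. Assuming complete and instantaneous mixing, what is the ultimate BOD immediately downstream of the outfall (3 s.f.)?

10.8 mg/L

Flow-weighted mixing: C = (Q_r C_r + Q_w C_w)/(Q_r + Q_w)
= (26.5×5.66 + 0.904×162)/(26.5 + 0.904) = 296.4/27.40 = 10.82 mg/L.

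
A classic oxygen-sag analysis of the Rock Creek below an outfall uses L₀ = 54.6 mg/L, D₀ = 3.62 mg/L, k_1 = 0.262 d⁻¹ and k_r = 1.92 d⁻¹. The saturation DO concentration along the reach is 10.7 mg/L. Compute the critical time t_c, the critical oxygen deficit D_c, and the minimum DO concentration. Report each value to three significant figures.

t_c = [1/(k_r−k_1)] ln[(k_r/k_1)(1 − D₀(k_r−k_1)/(k_1 L₀))]
= [1/(1.92−0.262)] ln[(1.92/0.262)(1 − 3.62×1.658/(0.262×54.6))]
= (1/1.658) ln[7.328 × 0.5804] = 0.6031 × ln(4.254) = 0.6031 × 1.448 = 0.8732 d.
D_c = (k_1/k_r) L₀ e^(−k_1 t_c) = (0.262/1.92) × 54.6 × e^(−0.262×0.8732) = 0.1365 × 54.6 × 0.7955 = 5.927 mg/L.
Minimum DO = C_s − D_c = 10.7 − 5.927 = 4.773 mg/L.

t_c ≈ 0.873 d; D_c ≈ 5.93 mg/L; min DO ≈ 4.77 mg/L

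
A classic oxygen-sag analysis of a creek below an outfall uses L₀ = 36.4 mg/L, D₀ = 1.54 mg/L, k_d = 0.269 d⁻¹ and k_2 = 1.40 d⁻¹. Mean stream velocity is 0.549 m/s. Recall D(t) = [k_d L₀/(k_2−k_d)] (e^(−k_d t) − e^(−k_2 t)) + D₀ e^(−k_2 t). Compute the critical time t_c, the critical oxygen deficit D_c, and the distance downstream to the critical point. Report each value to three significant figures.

t_c ≈ 1.29 d; D_c ≈ 4.95 mg/L; x_c ≈ 61.0 km

At the critical point dD/dt = 0, so k_d L₀ e^(−k_d t) = k_2 D. Substituting D(t) from the Streeter–Phelps equation and solving for t gives
t_c = ln[(k_2/k_d)(1 − D₀(k_2−k_d)/(k_d L₀))] / (k_2−k_d).
Here k_2−k_d = 1.131 d⁻¹ and 1 − D₀(k_2−k_d)/(k_d L₀) = 1 − 1.54×1.131/(0.269×36.4) = 0.8221, so
t_c = ln(5.204 × 0.8221) / 1.131 = 1.454 / 1.131 = 1.285 d.
L(t_c) = L₀ e^(−k_d t_c) = 36.4 × 0.7077 = 25.76 mg/L, and at the critical point k_2 D_c = k_d L, so D_c = (0.269/1.40) × 25.76 = 4.950 mg/L.
x_c = v t_c = 0.549 m/s × 1.285 d × 86400 s/d = 60970 m ≈ 61.0 km.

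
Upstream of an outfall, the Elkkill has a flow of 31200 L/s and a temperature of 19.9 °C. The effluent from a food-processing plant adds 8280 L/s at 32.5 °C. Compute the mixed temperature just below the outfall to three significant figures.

Flow-weighted mixing: C = (Q_r C_r + Q_w C_w)/(Q_r + Q_w)
= (31200×19.9 + 8280×32.5)/(31200 + 8280) = 890000/39480 = 22.54 °C.

22.5 °C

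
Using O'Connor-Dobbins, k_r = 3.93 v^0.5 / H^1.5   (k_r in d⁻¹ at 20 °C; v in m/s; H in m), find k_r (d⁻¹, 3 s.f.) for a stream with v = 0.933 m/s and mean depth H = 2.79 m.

k_r = 3.93 × 0.933^0.5 / 2.79^1.5 = 3.93 × 0.9659 / 4.660 = 0.8146 d⁻¹.

k_r ≈ 0.815 d⁻¹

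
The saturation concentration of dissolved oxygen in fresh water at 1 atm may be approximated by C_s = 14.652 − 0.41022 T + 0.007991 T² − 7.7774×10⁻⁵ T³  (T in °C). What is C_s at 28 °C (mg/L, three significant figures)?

C_s ≈ 7.72 mg/L

C_s = 14.652 − 0.41022×28 + 0.007991×28² − 7.7774×10⁻⁵×28³ = 7.723 mg/L.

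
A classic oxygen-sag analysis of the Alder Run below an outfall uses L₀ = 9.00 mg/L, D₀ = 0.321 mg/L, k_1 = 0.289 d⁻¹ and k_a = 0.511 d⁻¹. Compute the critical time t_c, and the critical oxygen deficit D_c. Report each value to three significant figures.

t_c ≈ 2.44 d; D_c ≈ 2.51 mg/L

t_c = [1/(k_a−k_1)] ln[(k_a/k_1)(1 − D₀(k_a−k_1)/(k_1 L₀))]
= [1/(0.511−0.289)] ln[(0.511/0.289)(1 − 0.321×0.2220/(0.289×9.00))]
= (1/0.2220) ln[1.768 × 0.9726] = 4.505 × ln(1.720) = 4.505 × 0.5422 = 2.442 d.
D_c = (k_1/k_a) L₀ e^(−k_1 t_c) = (0.289/0.511) × 9.00 × e^(−0.289×2.442) = 0.5656 × 9.00 × 0.4937 = 2.513 mg/L.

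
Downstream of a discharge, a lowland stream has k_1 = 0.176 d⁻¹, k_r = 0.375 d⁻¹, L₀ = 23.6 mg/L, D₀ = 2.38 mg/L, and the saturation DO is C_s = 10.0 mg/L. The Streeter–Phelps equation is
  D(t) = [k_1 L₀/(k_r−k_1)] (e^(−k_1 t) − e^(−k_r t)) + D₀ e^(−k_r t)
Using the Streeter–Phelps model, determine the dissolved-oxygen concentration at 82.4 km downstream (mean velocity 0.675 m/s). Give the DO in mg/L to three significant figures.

DO ≈ 4.61 mg/L

Travel time t = x/v = 82.4 km / (0.675 m/s) = 82400 m / 0.675 m/s = 122100 s = 1.413 d.
k_1 L₀/(k_r−k_1) = 0.176×23.6/(0.375−0.176) = 4.154/0.1990 = 20.87 mg/L.
e^(−k_1 t) = e^(−0.176×1.413) = 0.7798; e^(−k_r t) = e^(−0.375×1.413) = 0.5887.
D = 20.87 × (0.7798 − 0.5887) + 2.38 × 0.5887 = 3.989 + 1.401 = 5.391 mg/L.
DO = C_s − D = 10.0 − 5.391 = 4.609 mg/L.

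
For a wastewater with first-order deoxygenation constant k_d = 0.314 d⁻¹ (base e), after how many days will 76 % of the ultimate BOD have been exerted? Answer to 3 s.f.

t ≈ 4.54 d

y/L₀ = 1 − e^(−k_d t) = 0.76 ⇒ e^(−k_d t) = 0.240
t = −ln(0.240) / 0.314 = 1.427 / 0.314 = 4.545 d.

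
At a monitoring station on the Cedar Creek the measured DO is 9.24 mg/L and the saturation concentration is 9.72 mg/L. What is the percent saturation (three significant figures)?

95.1 % saturation

% saturation = C/C_s × 100 = 9.24/9.72 × 100 = 95.1 %.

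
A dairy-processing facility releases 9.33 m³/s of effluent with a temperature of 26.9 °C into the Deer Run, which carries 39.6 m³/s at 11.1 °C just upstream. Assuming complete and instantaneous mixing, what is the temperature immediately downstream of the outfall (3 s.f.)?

Flow-weighted mixing: C = (Q_r C_r + Q_w C_w)/(Q_r + Q_w)
= (39.6×11.1 + 9.33×26.9)/(39.6 + 9.33) = 690.5/48.93 = 14.11 °C.

14.1 °C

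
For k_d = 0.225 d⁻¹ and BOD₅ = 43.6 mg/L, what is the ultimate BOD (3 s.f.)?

L₀ ≈ 64.6 mg/L

BOD₅ = L₀(1 − e^(−5k_d)) ⇒ L₀ = BOD₅ / (1 − e^(−5×0.225))
= 43.6 / (1 − 0.3247) = 43.6 / 0.6753 = 64.56 mg/L.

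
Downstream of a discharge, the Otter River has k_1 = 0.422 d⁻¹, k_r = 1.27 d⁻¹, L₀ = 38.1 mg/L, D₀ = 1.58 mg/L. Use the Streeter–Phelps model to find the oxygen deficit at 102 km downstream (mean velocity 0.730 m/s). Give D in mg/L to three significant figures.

Travel time t = x/v = 102 km / (0.730 m/s) = 102000 m / 0.730 m/s = 139700 s = 1.617 d.
k_1 L₀/(k_r−k_1) = 0.422×38.1/(1.27−0.422) = 16.08/0.8480 = 18.96 mg/L.
e^(−k_1 t) = e^(−0.422×1.617) = 0.5054; e^(−k_r t) = e^(−1.27×1.617) = 0.1282.
D = 18.96 × (0.5054 − 0.1282) + 1.58 × 0.1282 = 7.150 + 0.2026 = 7.353 mg/L.

D ≈ 7.35 mg/L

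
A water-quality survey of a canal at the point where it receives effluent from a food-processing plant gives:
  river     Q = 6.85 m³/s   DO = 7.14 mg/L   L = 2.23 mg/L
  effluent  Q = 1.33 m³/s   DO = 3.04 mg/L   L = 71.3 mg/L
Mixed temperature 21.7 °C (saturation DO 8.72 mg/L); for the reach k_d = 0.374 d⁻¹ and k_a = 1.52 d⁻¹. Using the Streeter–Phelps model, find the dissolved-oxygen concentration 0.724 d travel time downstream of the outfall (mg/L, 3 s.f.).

DO ≈ 6.08 mg/L

Mixed DO = (6.85×7.14 + 1.33×3.04)/(6.85+1.33) = 52.95/8.180 = 6.473 mg/L.
Mixed L₀ = (6.85×2.23 + 1.33×71.3)/(8.180) = 110.1/8.180 = 13.46 mg/L.
Initial deficit D₀ = C_s − DO₀ = 8.72 − 6.473 = 2.247 mg/L.
D(0.724) = [0.374×13.46/(1.52−0.374)](e^(−0.374×0.724) − e^(−1.52×0.724)) + 2.247 e^(−1.52×0.724)
= 4.393 × (0.7628 − 0.3327) + 2.247 × 0.3327 = 2.637 mg/L.
DO = 8.72 − 2.637 = 6.083 mg/L.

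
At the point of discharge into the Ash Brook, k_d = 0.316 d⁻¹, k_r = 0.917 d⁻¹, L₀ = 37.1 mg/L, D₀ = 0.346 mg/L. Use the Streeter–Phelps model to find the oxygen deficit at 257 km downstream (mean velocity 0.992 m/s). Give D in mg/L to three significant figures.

Travel time t = x/v = 257 km / (0.992 m/s) = 257000 m / 0.992 m/s = 259100 s = 2.999 d.
k_d L₀/(k_r−k_d) = 0.316×37.1/(0.917−0.316) = 11.72/0.6010 = 19.51 mg/L.
e^(−k_d t) = e^(−0.316×2.999) = 0.3877; e^(−k_r t) = e^(−0.917×2.999) = 0.06395.
D = 19.51 × (0.3877 − 0.06395) + 0.346 × 0.06395 = 6.315 + 0.02213 = 6.337 mg/L.

D ≈ 6.34 mg/L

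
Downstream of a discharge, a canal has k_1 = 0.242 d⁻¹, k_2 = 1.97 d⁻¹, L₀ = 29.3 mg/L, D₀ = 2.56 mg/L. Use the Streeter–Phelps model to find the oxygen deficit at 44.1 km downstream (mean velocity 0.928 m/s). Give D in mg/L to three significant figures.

D ≈ 3.07 mg/L

Travel time t = x/v = 44.1 km / (0.928 m/s) = 44100 m / 0.928 m/s = 47520 s = 0.5500 d.
k_1 L₀/(k_2−k_1) = 0.242×29.3/(1.97−0.242) = 7.091/1.728 = 4.103 mg/L.
e^(−k_1 t) = e^(−0.242×0.5500) = 0.8754; e^(−k_2 t) = e^(−1.97×0.5500) = 0.3384.
D = 4.103 × (0.8754 − 0.3384) + 2.56 × 0.3384 = 2.203 + 0.8663 = 3.070 mg/L.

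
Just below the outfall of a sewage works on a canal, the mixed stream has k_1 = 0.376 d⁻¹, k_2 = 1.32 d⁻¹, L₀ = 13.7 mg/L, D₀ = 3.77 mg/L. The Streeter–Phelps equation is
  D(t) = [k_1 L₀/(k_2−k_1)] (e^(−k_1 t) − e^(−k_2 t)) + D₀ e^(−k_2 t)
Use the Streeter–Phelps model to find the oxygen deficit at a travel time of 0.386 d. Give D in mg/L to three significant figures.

D ≈ 3.71 mg/L

k_1 L₀/(k_2−k_1) = 0.376×13.7/(1.32−0.376) = 5.151/0.9440 = 5.457 mg/L.
e^(−k_1 t) = e^(−0.376×0.3860) = 0.8649; e^(−k_2 t) = e^(−1.32×0.3860) = 0.6008.
D = 5.457 × (0.8649 − 0.6008) + 3.77 × 0.6008 = 1.441 + 2.265 = 3.706 mg/L.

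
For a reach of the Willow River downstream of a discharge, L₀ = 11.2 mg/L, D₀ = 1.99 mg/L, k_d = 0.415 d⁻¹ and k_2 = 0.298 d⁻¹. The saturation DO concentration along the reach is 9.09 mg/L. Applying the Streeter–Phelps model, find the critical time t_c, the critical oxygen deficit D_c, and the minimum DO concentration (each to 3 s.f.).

t_c ≈ 2.41 d; D_c ≈ 5.73 mg/L; min DO ≈ 3.36 mg/L

t_c = [1/(k_2−k_d)] ln[(k_2/k_d)(1 − D₀(k_2−k_d)/(k_d L₀))]
= [1/(0.298−0.415)] ln[(0.298/0.415)(1 − 1.99×-0.1170/(0.415×11.2))]
= (1/-0.1170) ln[0.7181 × 1.050] = -8.547 × ln(0.7540) = -8.547 × -0.2823 = 2.413 d.
L(t_c) = L₀ e^(−k_d t_c) = 11.2 × 0.3674 = 4.115 mg/L, and at the critical point k_2 D_c = k_d L, so D_c = (0.415/0.298) × 4.115 = 5.730 mg/L.
Minimum DO = C_s − D_c = 9.09 − 5.730 = 3.360 mg/L.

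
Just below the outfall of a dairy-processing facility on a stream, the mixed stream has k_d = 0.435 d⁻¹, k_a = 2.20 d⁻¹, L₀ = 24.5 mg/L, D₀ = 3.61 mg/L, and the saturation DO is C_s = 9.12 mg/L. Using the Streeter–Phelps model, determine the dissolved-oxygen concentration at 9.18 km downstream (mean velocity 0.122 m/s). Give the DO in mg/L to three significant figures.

Travel time t = x/v = 9.18 km / (0.122 m/s) = 9180 m / 0.122 m/s = 75250 s = 0.8709 d.
k_d L₀/(k_a−k_d) = 0.435×24.5/(2.20−0.435) = 10.66/1.765 = 6.038 mg/L.
e^(−k_d t) = e^(−0.435×0.8709) = 0.6847; e^(−k_a t) = e^(−2.20×0.8709) = 0.1472.
D = 6.038 × (0.6847 − 0.1472) + 3.61 × 0.1472 = 3.245 + 0.5314 = 3.777 mg/L.
DO = C_s − D = 9.12 − 3.777 = 5.343 mg/L.

DO ≈ 5.34 mg/L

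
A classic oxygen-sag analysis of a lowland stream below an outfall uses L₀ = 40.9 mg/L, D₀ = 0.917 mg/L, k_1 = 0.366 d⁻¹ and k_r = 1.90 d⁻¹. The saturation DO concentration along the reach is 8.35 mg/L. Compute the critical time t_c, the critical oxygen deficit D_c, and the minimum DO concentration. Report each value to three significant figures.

t_c ≈ 1.01 d; D_c ≈ 5.45 mg/L; min DO ≈ 2.90 mg/L

t_c = [1/(k_r−k_1)] ln[(k_r/k_1)(1 − D₀(k_r−k_1)/(k_1 L₀))]
= [1/(1.90−0.366)] ln[(1.90/0.366)(1 − 0.917×1.534/(0.366×40.9))]
= (1/1.534) ln[5.191 × 0.9060] = 0.6519 × ln(4.703) = 0.6519 × 1.548 = 1.009 d.
D_c = (k_1/k_r) L₀ e^(−k_1 t_c) = (0.366/1.90) × 40.9 × e^(−0.366×1.009) = 0.1926 × 40.9 × 0.6911 = 5.445 mg/L.
Minimum DO = C_s − D_c = 8.35 − 5.445 = 2.905 mg/L.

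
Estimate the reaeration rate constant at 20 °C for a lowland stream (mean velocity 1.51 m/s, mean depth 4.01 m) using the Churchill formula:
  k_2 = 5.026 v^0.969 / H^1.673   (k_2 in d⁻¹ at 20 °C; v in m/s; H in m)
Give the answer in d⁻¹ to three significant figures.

k_2 = 5.026 × 1.51^0.969 / 4.01^1.673 = 5.026 × 1.491 / 10.21 = 0.7338 d⁻¹.

k_2 ≈ 0.734 d⁻¹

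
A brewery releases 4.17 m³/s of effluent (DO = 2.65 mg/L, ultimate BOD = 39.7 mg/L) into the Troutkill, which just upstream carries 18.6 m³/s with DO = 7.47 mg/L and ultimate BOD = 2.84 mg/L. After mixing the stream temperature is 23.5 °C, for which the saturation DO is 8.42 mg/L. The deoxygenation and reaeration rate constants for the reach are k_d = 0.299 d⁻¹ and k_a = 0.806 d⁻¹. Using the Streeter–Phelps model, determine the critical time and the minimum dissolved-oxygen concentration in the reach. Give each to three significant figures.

t_c ≈ 1.18 d; minimum DO ≈ 5.92 mg/L

Mixed DO = (18.6×7.47 + 4.17×2.65)/(18.6+4.17) = 150.0/22.77 = 6.587 mg/L.
Mixed L₀ = (18.6×2.84 + 4.17×39.7)/(22.77) = 218.4/22.77 = 9.590 mg/L.
Initial deficit D₀ = C_s − DO₀ = 8.42 − 6.587 = 1.833 mg/L.
t_c = (1/0.5070) ln[(0.806/0.299)(1 − 1.833×0.5070/(0.299×9.590))] = 1.972 × ln(1.822) = 1.183 d.
D_c = (0.299/0.806) × 9.590 × e^(−0.299×1.183) = 0.3710 × 9.590 × 0.7020 = 2.497 mg/L.
Minimum DO = 8.42 − 2.497 = 5.923 mg/L.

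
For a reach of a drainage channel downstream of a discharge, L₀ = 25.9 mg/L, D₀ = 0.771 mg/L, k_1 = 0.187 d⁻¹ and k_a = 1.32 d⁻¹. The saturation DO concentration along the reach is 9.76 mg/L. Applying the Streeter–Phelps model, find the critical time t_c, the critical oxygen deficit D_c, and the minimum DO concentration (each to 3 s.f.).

t_c ≈ 1.55 d; D_c ≈ 2.75 mg/L; min DO ≈ 7.01 mg/L

At the critical point dD/dt = 0, so k_1 L₀ e^(−k_1 t) = k_a D. Substituting D(t) from the Streeter–Phelps equation and solving for t gives
t_c = ln[(k_a/k_1)(1 − D₀(k_a−k_1)/(k_1 L₀))] / (k_a−k_1).
Here k_a−k_1 = 1.133 d⁻¹ and 1 − D₀(k_a−k_1)/(k_1 L₀) = 1 − 0.771×1.133/(0.187×25.9) = 0.8196, so
t_c = ln(7.059 × 0.8196) / 1.133 = 1.755 / 1.133 = 1.549 d.
L(t_c) = L₀ e^(−k_1 t_c) = 25.9 × 0.7485 = 19.39 mg/L, and at the critical point k_a D_c = k_1 L, so D_c = (0.187/1.32) × 19.39 = 2.746 mg/L.
Minimum DO = C_s − D_c = 9.76 − 2.746 = 7.014 mg/L.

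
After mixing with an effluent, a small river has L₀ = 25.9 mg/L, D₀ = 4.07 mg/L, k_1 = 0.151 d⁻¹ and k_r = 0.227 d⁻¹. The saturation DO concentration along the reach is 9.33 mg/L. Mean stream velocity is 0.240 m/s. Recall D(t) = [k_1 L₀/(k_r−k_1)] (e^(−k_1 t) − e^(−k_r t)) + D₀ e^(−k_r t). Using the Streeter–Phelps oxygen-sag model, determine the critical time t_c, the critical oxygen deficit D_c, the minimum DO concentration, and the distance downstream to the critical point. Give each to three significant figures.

With k_r/k_1 = 1.503 and 1 − D₀(k_r−k_1)/(k_1 L₀) = 0.9209,
t_c = ln(1.503 × 0.9209) / (0.227 − 0.151) = ln(1.384) / 0.07600 = 0.3253/0.07600 = 4.280 d.
D_c = (k_1/k_r) L₀ e^(−k_1 t_c) = (0.151/0.227) × 25.9 × e^(−0.151×4.280) = 0.6652 × 25.9 × 0.5240 = 9.028 mg/L.
Minimum DO = C_s − D_c = 9.33 − 9.028 = 0.3023 mg/L.
x_c = v t_c = 0.240 m/s × 4.280 d × 86400 s/d = 88750 m ≈ 88.7 km.

t_c ≈ 4.28 d; D_c ≈ 9.03 mg/L; min DO ≈ 0.302 mg/L; x_c ≈ 88.7 km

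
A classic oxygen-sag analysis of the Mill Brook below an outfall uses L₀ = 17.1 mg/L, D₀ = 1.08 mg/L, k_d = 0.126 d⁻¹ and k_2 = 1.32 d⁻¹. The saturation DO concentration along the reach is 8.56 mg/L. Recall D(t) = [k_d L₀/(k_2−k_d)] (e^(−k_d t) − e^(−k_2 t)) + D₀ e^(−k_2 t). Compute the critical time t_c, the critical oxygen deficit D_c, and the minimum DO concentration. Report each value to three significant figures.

t_c ≈ 1.20 d; D_c ≈ 1.40 mg/L; min DO ≈ 7.16 mg/L

t_c = [1/(k_2−k_d)] ln[(k_2/k_d)(1 − D₀(k_2−k_d)/(k_d L₀))]
= [1/(1.32−0.126)] ln[(1.32/0.126)(1 − 1.08×1.194/(0.126×17.1))]
= (1/1.194) ln[10.48 × 0.4015] = 0.8375 × ln(4.206) = 0.8375 × 1.437 = 1.203 d.
D_c = (k_d/k_2) L₀ e^(−k_d t_c) = (0.126/1.32) × 17.1 × e^(−0.126×1.203) = 0.09545 × 17.1 × 0.8593 = 1.403 mg/L.
Minimum DO = C_s − D_c = 8.56 − 1.403 = 7.157 mg/L.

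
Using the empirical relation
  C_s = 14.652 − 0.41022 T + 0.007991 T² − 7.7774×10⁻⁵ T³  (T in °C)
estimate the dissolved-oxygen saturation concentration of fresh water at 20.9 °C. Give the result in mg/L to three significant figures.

C_s = 14.652 − 0.41022×20.9 + 0.007991×20.9² − 7.7774×10⁻⁵×20.9³ = 8.859 mg/L.

C_s ≈ 8.86 mg/L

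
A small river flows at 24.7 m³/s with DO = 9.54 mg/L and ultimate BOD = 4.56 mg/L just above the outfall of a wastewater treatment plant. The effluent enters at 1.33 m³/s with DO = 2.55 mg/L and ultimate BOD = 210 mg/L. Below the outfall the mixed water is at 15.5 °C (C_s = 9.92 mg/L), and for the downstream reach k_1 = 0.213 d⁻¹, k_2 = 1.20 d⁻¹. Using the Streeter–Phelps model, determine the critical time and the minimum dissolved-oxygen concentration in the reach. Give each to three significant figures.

t_c ≈ 1.49 d; minimum DO ≈ 7.97 mg/L

Mixed DO = (24.7×9.54 + 1.33×2.55)/(24.7+1.33) = 239.0/26.03 = 9.183 mg/L.
Mixed L₀ = (24.7×4.56 + 1.33×210)/(26.03) = 391.9/26.03 = 15.06 mg/L.
Initial deficit D₀ = C_s − DO₀ = 9.92 − 9.183 = 0.7372 mg/L.
t_c = (1/0.9870) ln[(1.20/0.213)(1 − 0.7372×0.9870/(0.213×15.06))] = 1.013 × ln(4.356) = 1.491 d.
D_c = (0.213/1.20) × 15.06 × e^(−0.213×1.491) = 0.1775 × 15.06 × 0.7279 = 1.945 mg/L.
Minimum DO = 9.92 − 1.945 = 7.975 mg/L.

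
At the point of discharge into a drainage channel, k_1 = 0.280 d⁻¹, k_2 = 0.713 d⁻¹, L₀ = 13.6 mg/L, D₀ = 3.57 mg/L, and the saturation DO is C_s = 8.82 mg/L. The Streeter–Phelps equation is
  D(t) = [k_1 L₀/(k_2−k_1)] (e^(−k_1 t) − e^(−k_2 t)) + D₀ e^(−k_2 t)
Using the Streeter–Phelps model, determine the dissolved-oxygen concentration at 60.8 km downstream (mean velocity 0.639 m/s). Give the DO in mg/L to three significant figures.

DO ≈ 4.74 mg/L

Travel time t = x/v = 60.8 km / (0.639 m/s) = 60800 m / 0.639 m/s = 95150 s = 1.101 d.
k_1 L₀/(k_2−k_1) = 0.280×13.6/(0.713−0.280) = 3.808/0.4330 = 8.794 mg/L.
e^(−k_1 t) = e^(−0.280×1.101) = 0.7347; e^(−k_2 t) = e^(−0.713×1.101) = 0.4560.
D = 8.794 × (0.7347 − 0.4560) + 3.57 × 0.4560 = 2.450 + 1.628 = 4.078 mg/L.
DO = C_s − D = 8.82 − 4.078 = 4.742 mg/L.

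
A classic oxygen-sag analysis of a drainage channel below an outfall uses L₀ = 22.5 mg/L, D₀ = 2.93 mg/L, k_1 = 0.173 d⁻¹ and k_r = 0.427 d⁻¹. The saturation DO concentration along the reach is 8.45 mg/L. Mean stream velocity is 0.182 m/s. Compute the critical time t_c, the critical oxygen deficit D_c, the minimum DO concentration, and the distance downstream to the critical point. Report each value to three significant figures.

At the critical point dD/dt = 0, so k_1 L₀ e^(−k_1 t) = k_r D. Substituting D(t) from the Streeter–Phelps equation and solving for t gives
t_c = ln[(k_r/k_1)(1 − D₀(k_r−k_1)/(k_1 L₀))] / (k_r−k_1).
Here k_r−k_1 = 0.2540 d⁻¹ and 1 − D₀(k_r−k_1)/(k_1 L₀) = 1 − 2.93×0.2540/(0.173×22.5) = 0.8088, so
t_c = ln(2.468 × 0.8088) / 0.2540 = 0.6913 / 0.2540 = 2.722 d.
L(t_c) = L₀ e^(−k_1 t_c) = 22.5 × 0.6245 = 14.05 mg/L, and at the critical point k_r D_c = k_1 L, so D_c = (0.173/0.427) × 14.05 = 5.693 mg/L.
Minimum DO = C_s − D_c = 8.45 − 5.693 = 2.757 mg/L.
x_c = v t_c = 0.182 m/s × 2.722 d × 86400 s/d = 42800 m ≈ 42.8 km.

t_c ≈ 2.72 d; D_c ≈ 5.69 mg/L; min DO ≈ 2.76 mg/L; x_c ≈ 42.8 km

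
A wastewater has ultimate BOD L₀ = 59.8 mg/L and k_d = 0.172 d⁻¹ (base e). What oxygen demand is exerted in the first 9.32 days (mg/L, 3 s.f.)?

y ≈ 47.8 mg/L

y_t = L₀(1 − e^(−k_d t)) = 59.8 × (1 − e^(−0.172×9.32))
= 59.8 × (1 − 0.2013) = 59.8 × 0.7987 = 47.76 mg/L.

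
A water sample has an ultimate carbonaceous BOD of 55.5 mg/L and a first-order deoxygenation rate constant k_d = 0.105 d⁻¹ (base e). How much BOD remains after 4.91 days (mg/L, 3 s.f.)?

L ≈ 33.1 mg/L

L_t = L₀ e^(−k_d t) = 55.5 × e^(−0.105×4.91) = 55.5 × 0.5972 = 33.14 mg/L.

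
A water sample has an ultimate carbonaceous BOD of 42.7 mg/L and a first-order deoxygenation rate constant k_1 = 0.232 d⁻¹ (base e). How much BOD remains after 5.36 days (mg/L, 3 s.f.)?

L_t = L₀ e^(−k_1 t) = 42.7 × e^(−0.232×5.36) = 42.7 × 0.2884 = 12.31 mg/L.

L ≈ 12.3 mg/L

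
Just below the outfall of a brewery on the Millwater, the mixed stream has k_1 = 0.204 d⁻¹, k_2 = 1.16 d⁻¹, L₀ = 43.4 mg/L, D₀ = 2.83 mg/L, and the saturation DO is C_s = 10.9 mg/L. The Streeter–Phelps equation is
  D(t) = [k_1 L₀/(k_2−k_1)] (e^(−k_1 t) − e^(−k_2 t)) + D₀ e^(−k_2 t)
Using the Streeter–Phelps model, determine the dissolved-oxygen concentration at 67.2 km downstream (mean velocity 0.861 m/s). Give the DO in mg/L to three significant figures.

Travel time t = x/v = 67.2 km / (0.861 m/s) = 67200 m / 0.861 m/s = 78050 s = 0.9033 d.
k_1 L₀/(k_2−k_1) = 0.204×43.4/(1.16−0.204) = 8.854/0.9560 = 9.261 mg/L.
e^(−k_1 t) = e^(−0.204×0.9033) = 0.8317; e^(−k_2 t) = e^(−1.16×0.9033) = 0.3507.
D = 9.261 × (0.8317 − 0.3507) + 2.83 × 0.3507 = 4.455 + 0.9924 = 5.447 mg/L.
DO = C_s − D = 10.9 − 5.447 = 5.453 mg/L.

DO ≈ 5.45 mg/L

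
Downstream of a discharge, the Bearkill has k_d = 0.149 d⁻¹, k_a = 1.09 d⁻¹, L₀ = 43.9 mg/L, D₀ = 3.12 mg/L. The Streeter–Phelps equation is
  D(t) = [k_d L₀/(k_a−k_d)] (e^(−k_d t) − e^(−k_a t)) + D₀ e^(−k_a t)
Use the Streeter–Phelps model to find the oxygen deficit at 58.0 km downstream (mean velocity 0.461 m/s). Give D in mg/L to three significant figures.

D ≈ 4.81 mg/L

Travel time t = x/v = 58.0 km / (0.461 m/s) = 58000 m / 0.461 m/s = 125800 s = 1.456 d.
k_d L₀/(k_a−k_d) = 0.149×43.9/(1.09−0.149) = 6.541/0.9410 = 6.951 mg/L.
e^(−k_d t) = e^(−0.149×1.456) = 0.8050; e^(−k_a t) = e^(−1.09×1.456) = 0.2045.
D = 6.951 × (0.8050 − 0.2045) + 3.12 × 0.2045 = 4.174 + 0.6380 = 4.812 mg/L.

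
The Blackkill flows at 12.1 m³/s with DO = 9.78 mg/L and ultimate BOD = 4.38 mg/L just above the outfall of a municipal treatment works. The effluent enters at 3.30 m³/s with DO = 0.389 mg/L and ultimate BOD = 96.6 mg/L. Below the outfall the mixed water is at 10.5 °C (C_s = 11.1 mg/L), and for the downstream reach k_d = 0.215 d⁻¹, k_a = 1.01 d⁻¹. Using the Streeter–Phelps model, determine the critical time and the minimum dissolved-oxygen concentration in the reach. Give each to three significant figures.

t_c ≈ 1.05 d; minimum DO ≈ 7.00 mg/L

Mixed DO = (12.1×9.78 + 3.30×0.389)/(12.1+3.30) = 119.6/15.40 = 7.768 mg/L.
Mixed L₀ = (12.1×4.38 + 3.30×96.6)/(15.40) = 371.8/15.40 = 24.14 mg/L.
Initial deficit D₀ = C_s − DO₀ = 11.1 − 7.768 = 3.332 mg/L.
t_c = (1/0.7950) ln[(1.01/0.215)(1 − 3.332×0.7950/(0.215×24.14))] = 1.258 × ln(2.300) = 1.048 d.
D_c = (0.215/1.01) × 24.14 × e^(−0.215×1.048) = 0.2129 × 24.14 × 0.7983 = 4.103 mg/L.
Minimum DO = 11.1 − 4.103 = 6.997 mg/L.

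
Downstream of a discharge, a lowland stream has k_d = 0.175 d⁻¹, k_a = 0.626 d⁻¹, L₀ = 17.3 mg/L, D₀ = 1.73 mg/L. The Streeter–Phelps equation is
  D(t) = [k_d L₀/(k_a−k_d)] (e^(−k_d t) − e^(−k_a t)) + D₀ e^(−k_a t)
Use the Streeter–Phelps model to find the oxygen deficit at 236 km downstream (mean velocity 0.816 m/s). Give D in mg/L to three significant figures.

D ≈ 3.12 mg/L

Travel time t = x/v = 236 km / (0.816 m/s) = 236000 m / 0.816 m/s = 289200 s = 3.347 d.
k_d L₀/(k_a−k_d) = 0.175×17.3/(0.626−0.175) = 3.027/0.4510 = 6.713 mg/L.
e^(−k_d t) = e^(−0.175×3.347) = 0.5567; e^(−k_a t) = e^(−0.626×3.347) = 0.1230.
D = 6.713 × (0.5567 − 0.1230) + 1.73 × 0.1230 = 2.911 + 0.2128 = 3.124 mg/L.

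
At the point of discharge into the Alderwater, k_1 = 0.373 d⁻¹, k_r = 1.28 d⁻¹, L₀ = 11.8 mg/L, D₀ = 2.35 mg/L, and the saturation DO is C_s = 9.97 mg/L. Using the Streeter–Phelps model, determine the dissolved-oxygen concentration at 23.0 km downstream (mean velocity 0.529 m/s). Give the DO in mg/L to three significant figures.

Travel time t = x/v = 23.0 km / (0.529 m/s) = 23000 m / 0.529 m/s = 43480 s = 0.5032 d.
k_1 L₀/(k_r−k_1) = 0.373×11.8/(1.28−0.373) = 4.401/0.9070 = 4.853 mg/L.
e^(−k_1 t) = e^(−0.373×0.5032) = 0.8289; e^(−k_r t) = e^(−1.28×0.5032) = 0.5251.
D = 4.853 × (0.8289 − 0.5251) + 2.35 × 0.5251 = 1.474 + 1.234 = 2.708 mg/L.
DO = C_s − D = 9.97 − 2.708 = 7.262 mg/L.

DO ≈ 7.26 mg/L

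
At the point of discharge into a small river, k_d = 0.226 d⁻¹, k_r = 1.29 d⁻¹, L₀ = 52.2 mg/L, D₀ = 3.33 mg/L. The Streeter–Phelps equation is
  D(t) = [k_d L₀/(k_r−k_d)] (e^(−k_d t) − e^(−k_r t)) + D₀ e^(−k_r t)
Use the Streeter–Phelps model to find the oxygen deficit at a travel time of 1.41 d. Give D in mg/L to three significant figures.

k_d L₀/(k_r−k_d) = 0.226×52.2/(1.29−0.226) = 11.80/1.064 = 11.09 mg/L.
e^(−k_d t) = e^(−0.226×1.410) = 0.7271; e^(−k_r t) = e^(−1.29×1.410) = 0.1622.
D = 11.09 × (0.7271 − 0.1622) + 3.33 × 0.1622 = 6.264 + 0.5401 = 6.804 mg/L.

D ≈ 6.80 mg/L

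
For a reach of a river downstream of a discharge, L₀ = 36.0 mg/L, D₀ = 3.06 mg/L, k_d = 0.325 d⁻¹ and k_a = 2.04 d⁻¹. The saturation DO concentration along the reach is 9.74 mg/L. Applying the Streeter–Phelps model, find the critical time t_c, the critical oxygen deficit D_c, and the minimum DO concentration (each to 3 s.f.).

At the critical point dD/dt = 0, so k_d L₀ e^(−k_d t) = k_a D. Substituting D(t) from the Streeter–Phelps equation and solving for t gives
t_c = ln[(k_a/k_d)(1 − D₀(k_a−k_d)/(k_d L₀))] / (k_a−k_d).
Here k_a−k_d = 1.715 d⁻¹ and 1 − D₀(k_a−k_d)/(k_d L₀) = 1 − 3.06×1.715/(0.325×36.0) = 0.5515, so
t_c = ln(6.277 × 0.5515) / 1.715 = 1.242 / 1.715 = 0.7240 d.
L(t_c) = L₀ e^(−k_d t_c) = 36.0 × 0.7903 = 28.45 mg/L, and at the critical point k_a D_c = k_d L, so D_c = (0.325/2.04) × 28.45 = 4.533 mg/L.
Minimum DO = C_s − D_c = 9.74 − 4.533 = 5.207 mg/L.

t_c ≈ 0.724 d; D_c ≈ 4.53 mg/L; min DO ≈ 5.21 mg/L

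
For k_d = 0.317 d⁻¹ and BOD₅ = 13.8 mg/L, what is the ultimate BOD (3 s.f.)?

BOD₅ = L₀(1 − e^(−5k_d)) ⇒ L₀ = BOD₅ / (1 − e^(−5×0.317))
= 13.8 / (1 − 0.2049) = 13.8 / 0.7951 = 17.36 mg/L.

L₀ ≈ 17.4 mg/L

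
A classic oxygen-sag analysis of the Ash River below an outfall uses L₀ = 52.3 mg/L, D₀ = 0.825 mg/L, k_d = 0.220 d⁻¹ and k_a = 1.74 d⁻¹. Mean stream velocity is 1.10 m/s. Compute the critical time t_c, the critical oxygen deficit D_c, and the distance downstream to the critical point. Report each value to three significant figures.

With k_a/k_d = 7.909 and 1 − D₀(k_a−k_d)/(k_d L₀) = 0.8910,
t_c = ln(7.909 × 0.8910) / (1.74 − 0.220) = ln(7.047) / 1.520 = 1.953/1.520 = 1.285 d.
L(t_c) = L₀ e^(−k_d t_c) = 52.3 × 0.7538 = 39.42 mg/L, and at the critical point k_a D_c = k_d L, so D_c = (0.220/1.74) × 39.42 = 4.985 mg/L.
x_c = v t_c = 1.10 m/s × 1.285 d × 86400 s/d = 122100 m ≈ 122 km.

t_c ≈ 1.28 d; D_c ≈ 4.98 mg/L; x_c ≈ 122 km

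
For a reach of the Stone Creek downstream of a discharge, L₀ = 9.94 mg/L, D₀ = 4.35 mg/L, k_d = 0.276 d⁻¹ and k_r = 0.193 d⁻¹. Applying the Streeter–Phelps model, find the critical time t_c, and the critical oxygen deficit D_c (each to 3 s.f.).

t_c ≈ 2.82 d; D_c ≈ 6.53 mg/L

At the critical point dD/dt = 0, so k_d L₀ e^(−k_d t) = k_r D. Substituting D(t) from the Streeter–Phelps equation and solving for t gives
t_c = ln[(k_r/k_d)(1 − D₀(k_r−k_d)/(k_d L₀))] / (k_r−k_d).
Here k_r−k_d = -0.08300 d⁻¹ and 1 − D₀(k_r−k_d)/(k_d L₀) = 1 − 4.35×-0.08300/(0.276×9.94) = 1.132, so
t_c = ln(0.6993 × 1.132) / -0.08300 = -0.2341 / -0.08300 = 2.820 d.
D_c = (k_d/k_r) L₀ e^(−k_d t_c) = (0.276/0.193) × 9.94 × e^(−0.276×2.820) = 1.430 × 9.94 × 0.4592 = 6.527 mg/L.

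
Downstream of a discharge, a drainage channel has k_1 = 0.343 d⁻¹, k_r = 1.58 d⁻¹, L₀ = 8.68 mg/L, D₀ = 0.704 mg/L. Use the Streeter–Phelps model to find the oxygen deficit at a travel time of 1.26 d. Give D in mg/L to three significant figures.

k_1 L₀/(k_r−k_1) = 0.343×8.68/(1.58−0.343) = 2.977/1.237 = 2.407 mg/L.
e^(−k_1 t) = e^(−0.343×1.260) = 0.6491; e^(−k_r t) = e^(−1.58×1.260) = 0.1366.
D = 2.407 × (0.6491 − 0.1366) + 0.704 × 0.1366 = 1.234 + 0.09616 = 1.330 mg/L.

D ≈ 1.33 mg/L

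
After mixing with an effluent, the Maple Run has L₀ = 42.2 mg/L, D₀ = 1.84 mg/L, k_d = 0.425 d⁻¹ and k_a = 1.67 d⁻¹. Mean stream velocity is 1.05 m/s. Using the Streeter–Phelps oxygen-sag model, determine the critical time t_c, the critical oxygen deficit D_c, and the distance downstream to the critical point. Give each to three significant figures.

t_c = [1/(k_a−k_d)] ln[(k_a/k_d)(1 − D₀(k_a−k_d)/(k_d L₀))]
= [1/(1.67−0.425)] ln[(1.67/0.425)(1 − 1.84×1.245/(0.425×42.2))]
= (1/1.245) ln[3.929 × 0.8723] = 0.8032 × ln(3.428) = 0.8032 × 1.232 = 0.9894 d.
D_c = (k_d/k_a) L₀ e^(−k_d t_c) = (0.425/1.67) × 42.2 × e^(−0.425×0.9894) = 0.2545 × 42.2 × 0.6567 = 7.053 mg/L.
x_c = v t_c = 1.05 m/s × 0.9894 d × 86400 s/d = 89760 m ≈ 89.8 km.

t_c ≈ 0.989 d; D_c ≈ 7.05 mg/L; x_c ≈ 89.8 km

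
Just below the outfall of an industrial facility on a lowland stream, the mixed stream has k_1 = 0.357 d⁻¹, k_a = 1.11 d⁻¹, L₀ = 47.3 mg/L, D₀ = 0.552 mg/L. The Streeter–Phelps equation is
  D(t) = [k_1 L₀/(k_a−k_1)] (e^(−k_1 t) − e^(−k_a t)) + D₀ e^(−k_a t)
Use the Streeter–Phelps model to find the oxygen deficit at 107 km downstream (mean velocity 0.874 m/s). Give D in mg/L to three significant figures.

Travel time t = x/v = 107 km / (0.874 m/s) = 107000 m / 0.874 m/s = 122400 s = 1.417 d.
k_1 L₀/(k_a−k_1) = 0.357×47.3/(1.11−0.357) = 16.89/0.7530 = 22.43 mg/L.
e^(−k_1 t) = e^(−0.357×1.417) = 0.6030; e^(−k_a t) = e^(−1.11×1.417) = 0.2075.
D = 22.43 × (0.6030 − 0.2075) + 0.552 × 0.2075 = 8.870 + 0.1145 = 8.984 mg/L.

D ≈ 8.98 mg/L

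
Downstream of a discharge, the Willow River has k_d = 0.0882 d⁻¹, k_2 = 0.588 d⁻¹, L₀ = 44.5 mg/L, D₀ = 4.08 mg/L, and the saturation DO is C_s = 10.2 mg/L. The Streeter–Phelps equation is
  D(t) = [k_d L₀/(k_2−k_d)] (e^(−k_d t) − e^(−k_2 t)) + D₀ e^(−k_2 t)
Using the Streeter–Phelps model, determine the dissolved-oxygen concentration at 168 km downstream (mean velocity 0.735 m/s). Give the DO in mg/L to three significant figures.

DO ≈ 4.78 mg/L

Travel time t = x/v = 168 km / (0.735 m/s) = 168000 m / 0.735 m/s = 228600 s = 2.646 d.
k_d L₀/(k_2−k_d) = 0.0882×44.5/(0.588−0.0882) = 3.925/0.4998 = 7.853 mg/L.
e^(−k_d t) = e^(−0.0882×2.646) = 0.7919; e^(−k_2 t) = e^(−0.588×2.646) = 0.2111.
D = 7.853 × (0.7919 − 0.2111) + 4.08 × 0.2111 = 4.561 + 0.8612 = 5.422 mg/L.
DO = C_s − D = 10.2 − 5.422 = 4.778 mg/L.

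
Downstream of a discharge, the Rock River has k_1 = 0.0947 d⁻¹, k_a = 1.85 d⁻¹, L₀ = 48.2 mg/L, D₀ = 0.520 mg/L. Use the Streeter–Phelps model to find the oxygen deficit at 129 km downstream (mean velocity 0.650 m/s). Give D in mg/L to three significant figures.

Travel time t = x/v = 129 km / (0.650 m/s) = 129000 m / 0.650 m/s = 198500 s = 2.297 d.
k_1 L₀/(k_a−k_1) = 0.0947×48.2/(1.85−0.0947) = 4.565/1.755 = 2.600 mg/L.
e^(−k_1 t) = e^(−0.0947×2.297) = 0.8045; e^(−k_a t) = e^(−1.85×2.297) = 0.01427.
D = 2.600 × (0.8045 − 0.01427) + 0.520 × 0.01427 = 2.055 + 0.007421 = 2.062 mg/L.

D ≈ 2.06 mg/L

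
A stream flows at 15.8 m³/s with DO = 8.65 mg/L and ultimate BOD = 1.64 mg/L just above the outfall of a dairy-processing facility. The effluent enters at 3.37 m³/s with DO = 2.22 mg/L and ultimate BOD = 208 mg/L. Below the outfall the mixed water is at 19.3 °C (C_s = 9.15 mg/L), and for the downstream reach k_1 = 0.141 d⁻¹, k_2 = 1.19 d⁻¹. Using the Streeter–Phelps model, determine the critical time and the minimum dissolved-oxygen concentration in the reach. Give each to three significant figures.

Mixed DO = (15.8×8.65 + 3.37×2.22)/(15.8+3.37) = 144.2/19.17 = 7.520 mg/L.
Mixed L₀ = (15.8×1.64 + 3.37×208)/(19.17) = 726.9/19.17 = 37.92 mg/L.
Initial deficit D₀ = C_s − DO₀ = 9.15 − 7.520 = 1.630 mg/L.
t_c = (1/1.049) ln[(1.19/0.141)(1 − 1.630×1.049/(0.141×37.92))] = 0.9533 × ln(5.740) = 1.666 d.
D_c = (0.141/1.19) × 37.92 × e^(−0.141×1.666) = 0.1185 × 37.92 × 0.7907 = 3.552 mg/L.
Minimum DO = 9.15 − 3.552 = 5.598 mg/L.

t_c ≈ 1.67 d; minimum DO ≈ 5.60 mg/L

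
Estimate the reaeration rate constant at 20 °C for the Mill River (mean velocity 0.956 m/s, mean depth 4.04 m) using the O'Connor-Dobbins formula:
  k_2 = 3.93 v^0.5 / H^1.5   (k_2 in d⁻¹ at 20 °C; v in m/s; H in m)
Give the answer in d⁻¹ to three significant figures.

k_2 = 3.93 × 0.956^0.5 / 4.04^1.5 = 3.93 × 0.9778 / 8.120 = 0.4732 d⁻¹.

k_2 ≈ 0.473 d⁻¹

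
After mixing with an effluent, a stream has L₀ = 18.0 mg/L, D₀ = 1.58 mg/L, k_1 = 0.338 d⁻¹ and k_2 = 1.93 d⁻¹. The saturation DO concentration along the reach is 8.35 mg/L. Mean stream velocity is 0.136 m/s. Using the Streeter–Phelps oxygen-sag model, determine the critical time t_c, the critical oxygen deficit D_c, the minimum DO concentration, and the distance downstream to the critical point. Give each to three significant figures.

t_c = [1/(k_2−k_1)] ln[(k_2/k_1)(1 − D₀(k_2−k_1)/(k_1 L₀))]
= [1/(1.93−0.338)] ln[(1.93/0.338)(1 − 1.58×1.592/(0.338×18.0))]
= (1/1.592) ln[5.710 × 0.5866] = 0.6281 × ln(3.349) = 0.6281 × 1.209 = 0.7593 d.
L(t_c) = L₀ e^(−k_1 t_c) = 18.0 × 0.7737 = 13.93 mg/L, and at the critical point k_2 D_c = k_1 L, so D_c = (0.338/1.93) × 13.93 = 2.439 mg/L.
Minimum DO = C_s − D_c = 8.35 − 2.439 = 5.911 mg/L.
x_c = v t_c = 0.136 m/s × 0.7593 d × 86400 s/d = 8922 m ≈ 8.92 km.

t_c ≈ 0.759 d; D_c ≈ 2.44 mg/L; min DO ≈ 5.91 mg/L; x_c ≈ 8.92 km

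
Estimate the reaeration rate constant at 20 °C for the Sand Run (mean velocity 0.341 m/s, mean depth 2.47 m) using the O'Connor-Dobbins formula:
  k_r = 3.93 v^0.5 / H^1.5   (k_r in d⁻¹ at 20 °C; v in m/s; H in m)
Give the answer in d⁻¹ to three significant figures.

k_r ≈ 0.591 d⁻¹

k_r = 3.93 × 0.341^0.5 / 2.47^1.5 = 3.93 × 0.5840 / 3.882 = 0.5912 d⁻¹.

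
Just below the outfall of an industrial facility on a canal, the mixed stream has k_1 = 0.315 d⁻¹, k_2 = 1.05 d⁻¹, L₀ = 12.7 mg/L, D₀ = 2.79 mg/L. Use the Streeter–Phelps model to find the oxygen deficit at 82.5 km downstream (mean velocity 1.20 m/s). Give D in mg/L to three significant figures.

Travel time t = x/v = 82.5 km / (1.20 m/s) = 82500 m / 1.20 m/s = 68750 s = 0.7957 d.
k_1 L₀/(k_2−k_1) = 0.315×12.7/(1.05−0.315) = 4.000/0.7350 = 5.443 mg/L.
e^(−k_1 t) = e^(−0.315×0.7957) = 0.7783; e^(−k_2 t) = e^(−1.05×0.7957) = 0.4337.
D = 5.443 × (0.7783 − 0.4337) + 2.79 × 0.4337 = 1.876 + 1.210 = 3.086 mg/L.

D ≈ 3.09 mg/L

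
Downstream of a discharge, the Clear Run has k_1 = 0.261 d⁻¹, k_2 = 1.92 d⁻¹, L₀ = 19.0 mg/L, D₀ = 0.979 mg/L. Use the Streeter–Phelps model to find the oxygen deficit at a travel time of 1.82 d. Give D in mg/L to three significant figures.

k_1 L₀/(k_2−k_1) = 0.261×19.0/(1.92−0.261) = 4.959/1.659 = 2.989 mg/L.
e^(−k_1 t) = e^(−0.261×1.820) = 0.6219; e^(−k_2 t) = e^(−1.92×1.820) = 0.03037.
D = 2.989 × (0.6219 − 0.03037) + 0.979 × 0.03037 = 1.768 + 0.02973 = 1.798 mg/L.

D ≈ 1.80 mg/L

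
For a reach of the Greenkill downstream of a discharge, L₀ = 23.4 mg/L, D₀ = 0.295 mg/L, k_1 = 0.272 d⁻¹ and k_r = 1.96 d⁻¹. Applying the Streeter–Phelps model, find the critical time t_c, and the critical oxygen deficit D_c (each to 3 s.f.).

With k_r/k_1 = 7.206 and 1 − D₀(k_r−k_1)/(k_1 L₀) = 0.9218,
t_c = ln(7.206 × 0.9218) / (1.96 − 0.272) = ln(6.642) / 1.688 = 1.893/1.688 = 1.122 d.
L(t_c) = L₀ e^(−k_1 t_c) = 23.4 × 0.7370 = 17.25 mg/L, and at the critical point k_r D_c = k_1 L, so D_c = (0.272/1.96) × 17.25 = 2.393 mg/L.

t_c ≈ 1.12 d; D_c ≈ 2.39 mg/L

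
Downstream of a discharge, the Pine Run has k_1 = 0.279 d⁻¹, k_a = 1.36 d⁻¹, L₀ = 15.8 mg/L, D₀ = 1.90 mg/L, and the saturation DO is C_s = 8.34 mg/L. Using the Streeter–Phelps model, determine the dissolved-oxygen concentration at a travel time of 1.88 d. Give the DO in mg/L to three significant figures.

k_1 L₀/(k_a−k_1) = 0.279×15.8/(1.36−0.279) = 4.408/1.081 = 4.078 mg/L.
e^(−k_1 t) = e^(−0.279×1.880) = 0.5918; e^(−k_a t) = e^(−1.36×1.880) = 0.07755.
D = 4.078 × (0.5918 − 0.07755) + 1.90 × 0.07755 = 2.097 + 0.1473 = 2.245 mg/L.
DO = C_s − D = 8.34 − 2.245 = 6.095 mg/L.

DO ≈ 6.10 mg/L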